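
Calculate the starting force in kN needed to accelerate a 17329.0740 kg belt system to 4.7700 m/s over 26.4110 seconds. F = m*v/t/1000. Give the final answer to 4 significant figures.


F = 17329.0740 * 4.7700 / 26.4110 / 1000
F = 3.130 kN


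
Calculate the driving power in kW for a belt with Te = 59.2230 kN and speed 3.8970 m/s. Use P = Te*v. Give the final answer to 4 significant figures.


P = Te * v = 59.2230 * 3.8970
P = 230.8 kW


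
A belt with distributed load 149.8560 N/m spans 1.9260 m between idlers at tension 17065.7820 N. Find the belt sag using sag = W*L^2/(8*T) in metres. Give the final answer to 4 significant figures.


sag = 149.8560 * 1.9260^2 / (8 * 17065.7820)
sag = 0.004072 m


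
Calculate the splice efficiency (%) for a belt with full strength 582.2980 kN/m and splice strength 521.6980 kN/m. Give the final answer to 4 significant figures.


Eff = 521.6980 / 582.2980 * 100
Eff = 89.59 %


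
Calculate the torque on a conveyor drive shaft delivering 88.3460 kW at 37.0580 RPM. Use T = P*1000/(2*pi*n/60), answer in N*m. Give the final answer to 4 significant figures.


omega = 2*pi*37.0580/60 = 3.8807 rad/s
T = 88.3460*1000 / 3.8807
T = 22770 N*m


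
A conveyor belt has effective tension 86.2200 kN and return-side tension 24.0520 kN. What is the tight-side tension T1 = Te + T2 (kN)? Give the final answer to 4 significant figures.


T1 = Te + T2 = 86.2200 + 24.0520
T1 = 110.3 kN


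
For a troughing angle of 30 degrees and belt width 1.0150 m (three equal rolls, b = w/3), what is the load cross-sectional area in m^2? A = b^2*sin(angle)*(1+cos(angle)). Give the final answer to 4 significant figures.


b = 1.0150/3 = 0.338333 m
A = 0.338333^2 * sin(30 deg) * (1 + cos(30 deg))
A = 0.1068 m^2


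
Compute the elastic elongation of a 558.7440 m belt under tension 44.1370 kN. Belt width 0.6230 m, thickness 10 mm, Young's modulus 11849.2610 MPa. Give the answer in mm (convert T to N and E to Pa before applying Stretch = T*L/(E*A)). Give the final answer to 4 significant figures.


A = 0.6230 * 0.01 = 0.00623 m^2
Stretch = 44.1370*1000 * 558.7440 / (11849.2610e6 * 0.00623) * 1000
Stretch = 334.1 mm


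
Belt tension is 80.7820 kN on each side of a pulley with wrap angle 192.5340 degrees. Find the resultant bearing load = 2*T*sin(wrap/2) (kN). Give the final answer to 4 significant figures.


F = 2 * 80.7820 * sin(192.5340/2 deg)
F = 160.6 kN


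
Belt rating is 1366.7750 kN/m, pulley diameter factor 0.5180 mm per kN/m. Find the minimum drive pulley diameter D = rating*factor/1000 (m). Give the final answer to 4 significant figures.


D = 1366.7750 * 0.5180 / 1000
D = 0.7080 m


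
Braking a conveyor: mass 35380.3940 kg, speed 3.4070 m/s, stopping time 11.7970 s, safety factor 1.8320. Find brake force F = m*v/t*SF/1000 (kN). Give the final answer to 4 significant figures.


F = 35380.3940 * 3.4070 / 11.7970 * 1.8320 / 1000
F = 18.72 kN


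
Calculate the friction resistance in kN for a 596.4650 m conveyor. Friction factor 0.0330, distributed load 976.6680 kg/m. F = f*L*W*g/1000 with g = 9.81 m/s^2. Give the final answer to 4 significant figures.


F = 0.0330 * 596.4650 * 976.6680 * 9.81 / 1000
F = 188.6 kN


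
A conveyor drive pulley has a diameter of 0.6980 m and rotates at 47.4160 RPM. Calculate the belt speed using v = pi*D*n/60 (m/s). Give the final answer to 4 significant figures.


v = pi * 0.6980 * 47.4160 / 60
v = 1.733 m/s


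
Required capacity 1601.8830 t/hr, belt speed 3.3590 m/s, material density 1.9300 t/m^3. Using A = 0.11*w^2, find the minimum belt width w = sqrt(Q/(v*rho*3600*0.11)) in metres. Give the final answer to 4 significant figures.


A_req = 1601.8830 / (3.3590 * 1.9300 * 3600) = 0.0686374 m^2
w = sqrt(0.0686374 / 0.11)
w = 0.7899 m


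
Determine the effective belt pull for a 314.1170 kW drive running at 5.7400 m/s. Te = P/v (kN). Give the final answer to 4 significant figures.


Te = P / v = 314.1170 / 5.7400
Te = 54.72 kN


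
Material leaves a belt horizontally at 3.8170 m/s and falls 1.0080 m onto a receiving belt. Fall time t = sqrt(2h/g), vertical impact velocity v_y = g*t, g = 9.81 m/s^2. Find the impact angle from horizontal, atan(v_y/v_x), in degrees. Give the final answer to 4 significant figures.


t = sqrt(2*1.0080/9.81) = 0.453326 s
v_y = 9.81 * 0.453326 = 4.44713 m/s
angle = atan(4.44713 / 3.8170) = 49.36 deg


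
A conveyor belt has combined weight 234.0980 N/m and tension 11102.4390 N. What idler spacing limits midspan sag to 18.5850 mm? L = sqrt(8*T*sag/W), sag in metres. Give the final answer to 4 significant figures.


sag = 18.5850/1000 = 0.018585 m
L = sqrt(8 * 11102.4390 * 0.018585 / 234.0980)
L = 2.655 m


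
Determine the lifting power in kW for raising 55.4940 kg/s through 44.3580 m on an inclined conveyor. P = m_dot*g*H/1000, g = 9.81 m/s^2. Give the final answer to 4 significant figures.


P = 55.4940 * 9.81 * 44.3580 / 1000
P = 24.15 kW


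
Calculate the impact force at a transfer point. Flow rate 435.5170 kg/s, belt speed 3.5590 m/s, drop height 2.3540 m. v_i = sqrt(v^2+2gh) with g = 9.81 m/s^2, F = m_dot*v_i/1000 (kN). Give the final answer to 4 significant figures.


v_i = sqrt(3.5590^2 + 2*9.81*2.3540) = 7.6715 m/s
F = 435.5170 * 7.6715 / 1000
F = 3.341 kN


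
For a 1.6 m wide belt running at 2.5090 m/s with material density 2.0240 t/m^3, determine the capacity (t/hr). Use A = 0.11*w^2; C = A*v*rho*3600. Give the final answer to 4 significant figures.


A = 0.11 * 1.6^2 = 0.2816 m^2
C = 0.2816 * 2.5090 * 2.0240 * 3600
C = 5148 t/hr


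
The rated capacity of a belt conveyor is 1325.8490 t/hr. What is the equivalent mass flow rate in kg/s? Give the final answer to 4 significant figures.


m_dot = 1325.8490 * 1000 / 3600
m_dot = 368.3 kg/s


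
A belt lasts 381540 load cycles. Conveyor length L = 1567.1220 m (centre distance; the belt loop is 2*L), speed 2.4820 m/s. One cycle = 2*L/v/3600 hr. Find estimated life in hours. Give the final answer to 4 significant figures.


cycle_time = 2 * 1567.1220 / 2.4820 / 3600 = 0.350775 hr
life = 381540 * 0.350775 = 133800 hours


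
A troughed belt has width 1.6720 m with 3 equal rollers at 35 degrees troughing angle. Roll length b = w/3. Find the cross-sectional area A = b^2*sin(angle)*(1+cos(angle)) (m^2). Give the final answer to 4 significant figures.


b = 1.6720/3 = 0.557333 m
A = 0.557333^2 * sin(35 deg) * (1 + cos(35 deg))
A = 0.3241 m^2


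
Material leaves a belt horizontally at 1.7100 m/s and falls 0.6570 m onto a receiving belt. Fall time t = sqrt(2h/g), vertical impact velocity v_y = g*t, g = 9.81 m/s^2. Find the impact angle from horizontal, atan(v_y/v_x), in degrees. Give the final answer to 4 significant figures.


t = sqrt(2*0.6570/9.81) = 0.365985 s
v_y = 9.81 * 0.365985 = 3.59031 m/s
angle = atan(3.59031 / 1.7100) = 64.53 deg


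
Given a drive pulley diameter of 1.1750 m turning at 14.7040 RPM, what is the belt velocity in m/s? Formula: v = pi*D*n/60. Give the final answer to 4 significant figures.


v = pi * 1.1750 * 14.7040 / 60
v = 0.9046 m/s


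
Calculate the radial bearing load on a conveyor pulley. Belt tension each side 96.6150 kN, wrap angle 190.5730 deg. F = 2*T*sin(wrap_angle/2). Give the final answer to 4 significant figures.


F = 2 * 96.6150 * sin(190.5730/2 deg)
F = 192.4 kN


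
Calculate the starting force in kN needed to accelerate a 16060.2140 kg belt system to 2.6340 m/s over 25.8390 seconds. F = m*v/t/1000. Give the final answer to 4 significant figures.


F = 16060.2140 * 2.6340 / 25.8390 / 1000
F = 1.637 kN


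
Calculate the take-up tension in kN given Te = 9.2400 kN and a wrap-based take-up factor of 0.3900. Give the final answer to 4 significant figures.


T_tu = 9.2400 * 0.3900
T_tu = 3.604 kN


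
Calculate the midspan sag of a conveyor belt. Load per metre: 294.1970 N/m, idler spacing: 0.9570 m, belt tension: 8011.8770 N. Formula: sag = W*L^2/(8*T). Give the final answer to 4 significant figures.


sag = 294.1970 * 0.9570^2 / (8 * 8011.8770)
sag = 0.004204 m


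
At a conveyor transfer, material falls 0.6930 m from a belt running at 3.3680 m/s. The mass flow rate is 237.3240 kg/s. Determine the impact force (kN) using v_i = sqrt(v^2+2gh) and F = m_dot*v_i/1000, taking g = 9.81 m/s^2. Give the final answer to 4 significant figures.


v_i = sqrt(3.3680^2 + 2*9.81*0.6930) = 4.994 m/s
F = 237.3240 * 4.994 / 1000
F = 1.185 kN


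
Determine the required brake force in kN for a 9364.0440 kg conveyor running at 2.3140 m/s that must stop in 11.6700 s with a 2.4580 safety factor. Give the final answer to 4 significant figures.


F = 9364.0440 * 2.3140 / 11.6700 * 2.4580 / 1000
F = 4.564 kN


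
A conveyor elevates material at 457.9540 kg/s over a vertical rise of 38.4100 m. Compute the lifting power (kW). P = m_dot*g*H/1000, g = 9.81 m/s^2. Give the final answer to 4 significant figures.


P = 457.9540 * 9.81 * 38.4100 / 1000
P = 172.6 kW


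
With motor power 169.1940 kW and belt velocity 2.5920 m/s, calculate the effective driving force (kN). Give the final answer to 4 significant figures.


Te = P / v = 169.1940 / 2.5920
Te = 65.28 kN


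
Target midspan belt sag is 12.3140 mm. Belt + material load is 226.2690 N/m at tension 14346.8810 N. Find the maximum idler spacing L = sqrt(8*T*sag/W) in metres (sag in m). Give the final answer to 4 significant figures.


sag = 12.3140/1000 = 0.012314 m
L = sqrt(8 * 14346.8810 * 0.012314 / 226.2690)
L = 2.499 m


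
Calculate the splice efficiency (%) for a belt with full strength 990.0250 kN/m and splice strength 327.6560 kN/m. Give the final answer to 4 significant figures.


Eff = 327.6560 / 990.0250 * 100
Eff = 33.10 %


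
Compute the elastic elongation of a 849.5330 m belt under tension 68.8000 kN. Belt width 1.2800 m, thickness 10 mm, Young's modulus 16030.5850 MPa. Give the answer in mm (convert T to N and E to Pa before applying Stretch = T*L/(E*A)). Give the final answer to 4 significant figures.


A = 1.2800 * 0.01 = 0.01280 m^2
Stretch = 68.8000*1000 * 849.5330 / (16030.5850e6 * 0.01280) * 1000
Stretch = 284.8 mm


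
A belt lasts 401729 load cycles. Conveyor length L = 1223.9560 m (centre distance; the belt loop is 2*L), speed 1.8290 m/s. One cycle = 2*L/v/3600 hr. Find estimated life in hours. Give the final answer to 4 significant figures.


cycle_time = 2 * 1223.9560 / 1.8290 / 3600 = 0.371774 hr
life = 401729 * 0.371774 = 149400 hours


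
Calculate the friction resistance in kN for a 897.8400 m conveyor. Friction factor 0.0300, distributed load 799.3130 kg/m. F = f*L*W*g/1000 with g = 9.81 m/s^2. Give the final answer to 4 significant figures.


F = 0.0300 * 897.8400 * 799.3130 * 9.81 / 1000
F = 211.2 kN


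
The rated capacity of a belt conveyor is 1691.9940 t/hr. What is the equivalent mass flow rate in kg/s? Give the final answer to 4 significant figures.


m_dot = 1691.9940 * 1000 / 3600
m_dot = 470.0 kg/s


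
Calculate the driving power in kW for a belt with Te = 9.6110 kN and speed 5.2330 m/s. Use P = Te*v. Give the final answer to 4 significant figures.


P = Te * v = 9.6110 * 5.2330
P = 50.29 kW


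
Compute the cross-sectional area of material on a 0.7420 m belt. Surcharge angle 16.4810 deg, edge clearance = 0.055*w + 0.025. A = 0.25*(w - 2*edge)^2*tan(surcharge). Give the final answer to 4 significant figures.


edge = 0.055*0.7420 + 0.025 = 0.06581 m
ew = 0.7420 - 2*0.06581 = 0.61038 m
A = 0.25 * 0.61038^2 * tan(16.4810 deg)
A = 0.02756 m^2


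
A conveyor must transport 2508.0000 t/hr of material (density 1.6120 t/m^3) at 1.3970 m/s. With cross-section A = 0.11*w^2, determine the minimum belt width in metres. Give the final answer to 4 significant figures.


A_req = 2508.0000 / (1.3970 * 1.6120 * 3600) = 0.30936 m^2
w = sqrt(0.30936 / 0.11)
w = 1.677 m


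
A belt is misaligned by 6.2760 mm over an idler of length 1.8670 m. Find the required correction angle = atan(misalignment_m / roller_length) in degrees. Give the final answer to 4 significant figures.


misalign_m = 6.2760 / 1000 = 0.006276 m
angle = atan(0.006276 / 1.8670)
angle = 0.1926 deg


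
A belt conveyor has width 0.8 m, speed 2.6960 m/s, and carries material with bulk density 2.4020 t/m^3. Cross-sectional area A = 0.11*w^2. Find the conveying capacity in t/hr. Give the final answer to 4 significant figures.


A = 0.11 * 0.8^2 = 0.0704 m^2
C = 0.0704 * 2.6960 * 2.4020 * 3600
C = 1641 t/hr


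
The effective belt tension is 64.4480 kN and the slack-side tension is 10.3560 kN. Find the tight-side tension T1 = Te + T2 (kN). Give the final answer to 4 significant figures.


T1 = Te + T2 = 64.4480 + 10.3560
T1 = 74.80 kN


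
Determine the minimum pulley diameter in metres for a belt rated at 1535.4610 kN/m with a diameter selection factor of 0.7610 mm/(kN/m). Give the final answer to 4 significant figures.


D = 1535.4610 * 0.7610 / 1000
D = 1.168 m


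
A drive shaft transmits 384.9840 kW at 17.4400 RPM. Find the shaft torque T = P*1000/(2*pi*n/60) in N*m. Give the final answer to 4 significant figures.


omega = 2*pi*17.4400/60 = 1.82631 rad/s
T = 384.9840*1000 / 1.82631
T = 210800 N*m


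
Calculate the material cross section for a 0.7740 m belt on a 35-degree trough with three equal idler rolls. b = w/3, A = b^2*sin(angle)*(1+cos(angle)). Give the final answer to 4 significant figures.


b = 0.7740/3 = 0.258 m
A = 0.258^2 * sin(35 deg) * (1 + cos(35 deg))
A = 0.06945 m^2


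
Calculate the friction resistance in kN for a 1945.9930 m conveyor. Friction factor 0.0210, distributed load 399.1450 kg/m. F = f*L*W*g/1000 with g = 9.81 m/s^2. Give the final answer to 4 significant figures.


F = 0.0210 * 1945.9930 * 399.1450 * 9.81 / 1000
F = 160.0 kN


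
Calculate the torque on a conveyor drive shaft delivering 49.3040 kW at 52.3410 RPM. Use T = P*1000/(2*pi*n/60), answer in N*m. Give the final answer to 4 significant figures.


omega = 2*pi*52.3410/60 = 5.48114 rad/s
T = 49.3040*1000 / 5.48114
T = 8995 N*m


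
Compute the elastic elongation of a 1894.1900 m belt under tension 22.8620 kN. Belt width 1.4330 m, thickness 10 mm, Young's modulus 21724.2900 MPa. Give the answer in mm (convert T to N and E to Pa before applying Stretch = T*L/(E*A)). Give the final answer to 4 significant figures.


A = 1.4330 * 0.01 = 0.01433 m^2
Stretch = 22.8620*1000 * 1894.1900 / (21724.2900e6 * 0.01433) * 1000
Stretch = 139.1 mm


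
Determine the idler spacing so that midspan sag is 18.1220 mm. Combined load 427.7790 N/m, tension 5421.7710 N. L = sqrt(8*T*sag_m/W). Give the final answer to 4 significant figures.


sag = 18.1220/1000 = 0.018122 m
L = sqrt(8 * 5421.7710 * 0.018122 / 427.7790)
L = 1.356 m


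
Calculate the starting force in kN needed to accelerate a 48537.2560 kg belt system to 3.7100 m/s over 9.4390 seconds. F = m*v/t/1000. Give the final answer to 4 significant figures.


F = 48537.2560 * 3.7100 / 9.4390 / 1000
F = 19.08 kN


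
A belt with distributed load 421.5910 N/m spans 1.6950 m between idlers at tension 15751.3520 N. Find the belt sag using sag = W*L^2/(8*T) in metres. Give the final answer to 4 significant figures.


sag = 421.5910 * 1.6950^2 / (8 * 15751.3520)
sag = 0.009612 m


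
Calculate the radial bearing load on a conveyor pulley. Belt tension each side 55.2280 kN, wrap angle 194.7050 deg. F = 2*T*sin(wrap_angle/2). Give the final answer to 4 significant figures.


F = 2 * 55.2280 * sin(194.7050/2 deg)
F = 109.5 kN


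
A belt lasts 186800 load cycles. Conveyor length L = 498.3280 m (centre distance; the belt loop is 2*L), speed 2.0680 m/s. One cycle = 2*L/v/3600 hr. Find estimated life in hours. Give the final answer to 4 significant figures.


cycle_time = 2 * 498.3280 / 2.0680 / 3600 = 0.133873 hr
life = 186800 * 0.133873 = 25010 hours


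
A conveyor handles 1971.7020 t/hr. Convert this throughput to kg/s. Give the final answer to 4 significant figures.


m_dot = 1971.7020 * 1000 / 3600
m_dot = 547.7 kg/s


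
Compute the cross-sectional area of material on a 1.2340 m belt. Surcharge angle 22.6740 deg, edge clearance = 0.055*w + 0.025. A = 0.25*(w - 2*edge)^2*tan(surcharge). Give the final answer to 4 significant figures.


edge = 0.055*1.2340 + 0.025 = 0.09287 m
ew = 1.2340 - 2*0.09287 = 1.04826 m
A = 0.25 * 1.04826^2 * tan(22.6740 deg)
A = 0.1148 m^2


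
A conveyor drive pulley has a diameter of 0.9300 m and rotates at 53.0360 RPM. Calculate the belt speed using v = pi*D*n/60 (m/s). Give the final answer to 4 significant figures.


v = pi * 0.9300 * 53.0360 / 60
v = 2.583 m/s


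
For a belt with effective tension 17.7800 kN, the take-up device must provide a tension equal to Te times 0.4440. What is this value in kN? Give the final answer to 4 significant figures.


T_tu = 17.7800 * 0.4440
T_tu = 7.894 kN


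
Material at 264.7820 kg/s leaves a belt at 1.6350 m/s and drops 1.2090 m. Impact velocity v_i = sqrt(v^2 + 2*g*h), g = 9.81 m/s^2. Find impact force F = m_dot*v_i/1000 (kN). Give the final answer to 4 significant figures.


v_i = sqrt(1.6350^2 + 2*9.81*1.2090) = 5.13749 m/s
F = 264.7820 * 5.13749 / 1000
F = 1.360 kN


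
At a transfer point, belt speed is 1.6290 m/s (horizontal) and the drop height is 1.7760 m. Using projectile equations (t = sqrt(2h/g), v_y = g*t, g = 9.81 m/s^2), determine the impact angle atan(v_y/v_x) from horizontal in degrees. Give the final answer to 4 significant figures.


t = sqrt(2*1.7760/9.81) = 0.60173 s
v_y = 9.81 * 0.60173 = 5.90297 m/s
angle = atan(5.90297 / 1.6290) = 74.57 deg


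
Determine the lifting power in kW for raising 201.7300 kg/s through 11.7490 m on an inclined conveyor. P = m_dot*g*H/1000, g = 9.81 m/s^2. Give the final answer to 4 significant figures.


P = 201.7300 * 9.81 * 11.7490 / 1000
P = 23.25 kW


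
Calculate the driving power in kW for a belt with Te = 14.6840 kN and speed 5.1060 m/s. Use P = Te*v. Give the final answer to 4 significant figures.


P = Te * v = 14.6840 * 5.1060
P = 74.98 kW


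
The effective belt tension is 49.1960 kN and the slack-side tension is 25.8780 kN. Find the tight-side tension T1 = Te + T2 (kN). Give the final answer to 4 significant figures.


T1 = Te + T2 = 49.1960 + 25.8780
T1 = 75.07 kN


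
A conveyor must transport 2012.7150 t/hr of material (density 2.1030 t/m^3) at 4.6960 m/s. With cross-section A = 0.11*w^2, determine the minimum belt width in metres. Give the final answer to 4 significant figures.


A_req = 2012.7150 / (4.6960 * 2.1030 * 3600) = 0.0566125 m^2
w = sqrt(0.0566125 / 0.11)
w = 0.7174 m


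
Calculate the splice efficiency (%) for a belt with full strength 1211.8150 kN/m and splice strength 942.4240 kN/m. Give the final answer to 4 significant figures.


Eff = 942.4240 / 1211.8150 * 100
Eff = 77.77 %


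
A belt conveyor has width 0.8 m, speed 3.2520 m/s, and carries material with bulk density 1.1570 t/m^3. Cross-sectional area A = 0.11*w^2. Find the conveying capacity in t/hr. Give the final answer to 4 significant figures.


A = 0.11 * 0.8^2 = 0.0704 m^2
C = 0.0704 * 3.2520 * 1.1570 * 3600
C = 953.6 t/hr


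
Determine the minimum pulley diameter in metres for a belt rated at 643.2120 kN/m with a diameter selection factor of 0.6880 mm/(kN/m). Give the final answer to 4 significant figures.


D = 643.2120 * 0.6880 / 1000
D = 0.4425 m


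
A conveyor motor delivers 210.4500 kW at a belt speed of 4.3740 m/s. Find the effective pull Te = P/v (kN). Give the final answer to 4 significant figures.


Te = P / v = 210.4500 / 4.3740
Te = 48.11 kN


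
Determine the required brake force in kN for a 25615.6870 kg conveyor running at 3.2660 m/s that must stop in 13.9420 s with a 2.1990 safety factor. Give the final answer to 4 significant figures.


F = 25615.6870 * 3.2660 / 13.9420 * 2.1990 / 1000
F = 13.20 kN


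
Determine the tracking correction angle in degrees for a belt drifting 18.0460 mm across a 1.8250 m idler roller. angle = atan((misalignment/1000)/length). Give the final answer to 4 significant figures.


misalign_m = 18.0460 / 1000 = 0.018046 m
angle = atan(0.018046 / 1.8250)
angle = 0.5665 deg


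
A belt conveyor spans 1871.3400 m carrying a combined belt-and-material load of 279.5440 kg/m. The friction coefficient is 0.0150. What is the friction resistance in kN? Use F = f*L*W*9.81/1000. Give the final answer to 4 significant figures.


F = 0.0150 * 1871.3400 * 279.5440 * 9.81 / 1000
F = 76.98 kN


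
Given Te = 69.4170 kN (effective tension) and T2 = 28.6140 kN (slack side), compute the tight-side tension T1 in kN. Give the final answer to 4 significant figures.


T1 = Te + T2 = 69.4170 + 28.6140
T1 = 98.03 kN


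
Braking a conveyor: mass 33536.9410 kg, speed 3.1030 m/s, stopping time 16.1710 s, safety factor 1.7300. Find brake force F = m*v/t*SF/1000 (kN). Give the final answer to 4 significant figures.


F = 33536.9410 * 3.1030 / 16.1710 * 1.7300 / 1000
F = 11.13 kN


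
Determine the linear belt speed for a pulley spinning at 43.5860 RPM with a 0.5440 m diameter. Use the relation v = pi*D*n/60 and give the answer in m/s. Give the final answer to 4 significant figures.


v = pi * 0.5440 * 43.5860 / 60
v = 1.241 m/s


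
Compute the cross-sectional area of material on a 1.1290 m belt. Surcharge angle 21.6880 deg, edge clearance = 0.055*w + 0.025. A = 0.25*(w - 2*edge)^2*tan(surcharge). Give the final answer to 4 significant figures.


edge = 0.055*1.1290 + 0.025 = 0.087095 m
ew = 1.1290 - 2*0.087095 = 0.95481 m
A = 0.25 * 0.95481^2 * tan(21.6880 deg)
A = 0.09064 m^2


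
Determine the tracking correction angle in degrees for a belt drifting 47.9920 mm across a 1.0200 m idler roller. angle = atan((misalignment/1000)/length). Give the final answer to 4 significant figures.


misalign_m = 47.9920 / 1000 = 0.047992 m
angle = atan(0.047992 / 1.0200)
angle = 2.694 deg


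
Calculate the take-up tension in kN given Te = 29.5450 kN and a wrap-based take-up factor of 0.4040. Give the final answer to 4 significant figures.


T_tu = 29.5450 * 0.4040
T_tu = 11.94 kN


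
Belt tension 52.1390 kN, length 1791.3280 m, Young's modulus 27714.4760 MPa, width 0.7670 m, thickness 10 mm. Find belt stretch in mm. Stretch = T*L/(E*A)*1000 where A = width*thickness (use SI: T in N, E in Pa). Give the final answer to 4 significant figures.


A = 0.7670 * 0.01 = 0.00767 m^2
Stretch = 52.1390*1000 * 1791.3280 / (27714.4760e6 * 0.00767) * 1000
Stretch = 439.4 mm


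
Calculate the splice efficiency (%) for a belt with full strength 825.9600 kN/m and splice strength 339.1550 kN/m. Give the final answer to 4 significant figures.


Eff = 339.1550 / 825.9600 * 100
Eff = 41.06 %


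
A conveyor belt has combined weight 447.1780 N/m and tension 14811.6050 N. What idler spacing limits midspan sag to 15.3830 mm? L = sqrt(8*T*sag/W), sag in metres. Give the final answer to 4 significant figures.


sag = 15.3830/1000 = 0.015383 m
L = sqrt(8 * 14811.6050 * 0.015383 / 447.1780)
L = 2.019 m


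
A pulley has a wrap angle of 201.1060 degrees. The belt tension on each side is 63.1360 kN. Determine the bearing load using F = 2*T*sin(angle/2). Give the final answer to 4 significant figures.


F = 2 * 63.1360 * sin(201.1060/2 deg)
F = 124.1 kN


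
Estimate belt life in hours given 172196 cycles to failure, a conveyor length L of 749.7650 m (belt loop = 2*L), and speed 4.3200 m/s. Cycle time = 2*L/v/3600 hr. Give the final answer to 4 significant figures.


cycle_time = 2 * 749.7650 / 4.3200 / 3600 = 0.0964204 hr
life = 172196 * 0.0964204 = 16600 hours


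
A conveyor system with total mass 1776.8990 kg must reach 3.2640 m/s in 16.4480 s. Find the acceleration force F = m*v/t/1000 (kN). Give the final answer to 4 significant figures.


F = 1776.8990 * 3.2640 / 16.4480 / 1000
F = 0.3526 kN


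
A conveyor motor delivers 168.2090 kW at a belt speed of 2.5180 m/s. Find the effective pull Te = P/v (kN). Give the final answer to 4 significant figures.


Te = P / v = 168.2090 / 2.5180
Te = 66.80 kN


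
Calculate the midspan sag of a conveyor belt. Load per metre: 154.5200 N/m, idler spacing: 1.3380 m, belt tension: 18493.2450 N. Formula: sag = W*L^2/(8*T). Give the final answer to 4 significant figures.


sag = 154.5200 * 1.3380^2 / (8 * 18493.2450)
sag = 0.001870 m


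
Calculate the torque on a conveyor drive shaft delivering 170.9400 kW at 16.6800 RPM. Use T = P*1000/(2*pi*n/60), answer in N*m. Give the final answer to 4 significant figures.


omega = 2*pi*16.6800/60 = 1.74673 rad/s
T = 170.9400*1000 / 1.74673
T = 97860 N*m


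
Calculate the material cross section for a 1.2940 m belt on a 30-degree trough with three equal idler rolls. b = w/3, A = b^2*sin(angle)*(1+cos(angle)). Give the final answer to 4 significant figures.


b = 1.2940/3 = 0.431333 m
A = 0.431333^2 * sin(30 deg) * (1 + cos(30 deg))
A = 0.1736 m^2


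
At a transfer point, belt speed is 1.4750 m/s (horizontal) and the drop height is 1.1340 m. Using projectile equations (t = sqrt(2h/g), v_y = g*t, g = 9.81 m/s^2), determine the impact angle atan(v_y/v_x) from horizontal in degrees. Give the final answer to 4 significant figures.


t = sqrt(2*1.1340/9.81) = 0.480825 s
v_y = 9.81 * 0.480825 = 4.71689 m/s
angle = atan(4.71689 / 1.4750) = 72.64 deg


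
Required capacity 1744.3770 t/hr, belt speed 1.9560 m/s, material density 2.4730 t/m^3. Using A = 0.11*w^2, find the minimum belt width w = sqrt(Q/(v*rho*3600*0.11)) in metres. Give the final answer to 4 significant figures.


A_req = 1744.3770 / (1.9560 * 2.4730 * 3600) = 0.100172 m^2
w = sqrt(0.100172 / 0.11)
w = 0.9543 m


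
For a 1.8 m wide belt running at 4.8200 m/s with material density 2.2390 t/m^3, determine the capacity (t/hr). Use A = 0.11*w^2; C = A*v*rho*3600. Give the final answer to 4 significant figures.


A = 0.11 * 1.8^2 = 0.3564 m^2
C = 0.3564 * 4.8200 * 2.2390 * 3600
C = 13850 t/hr


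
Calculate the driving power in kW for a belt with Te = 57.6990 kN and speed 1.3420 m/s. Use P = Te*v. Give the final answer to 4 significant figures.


P = Te * v = 57.6990 * 1.3420
P = 77.43 kW


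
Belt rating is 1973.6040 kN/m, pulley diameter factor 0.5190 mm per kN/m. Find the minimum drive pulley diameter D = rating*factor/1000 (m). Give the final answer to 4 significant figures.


D = 1973.6040 * 0.5190 / 1000
D = 1.024 m


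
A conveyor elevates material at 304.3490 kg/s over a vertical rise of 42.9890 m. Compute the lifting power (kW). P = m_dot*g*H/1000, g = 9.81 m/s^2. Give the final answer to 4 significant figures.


P = 304.3490 * 9.81 * 42.9890 / 1000
P = 128.4 kW


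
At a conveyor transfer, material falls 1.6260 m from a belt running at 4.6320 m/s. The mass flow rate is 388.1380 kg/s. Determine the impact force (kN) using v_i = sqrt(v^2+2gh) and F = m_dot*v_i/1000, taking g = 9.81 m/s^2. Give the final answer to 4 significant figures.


v_i = sqrt(4.6320^2 + 2*9.81*1.6260) = 7.30462 m/s
F = 388.1380 * 7.30462 / 1000
F = 2.835 kN


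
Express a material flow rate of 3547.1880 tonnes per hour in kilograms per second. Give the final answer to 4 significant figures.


m_dot = 3547.1880 * 1000 / 3600
m_dot = 985.3 kg/s


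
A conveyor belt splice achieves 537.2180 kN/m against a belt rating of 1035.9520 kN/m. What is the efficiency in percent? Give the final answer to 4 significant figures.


Eff = 537.2180 / 1035.9520 * 100
Eff = 51.86 %


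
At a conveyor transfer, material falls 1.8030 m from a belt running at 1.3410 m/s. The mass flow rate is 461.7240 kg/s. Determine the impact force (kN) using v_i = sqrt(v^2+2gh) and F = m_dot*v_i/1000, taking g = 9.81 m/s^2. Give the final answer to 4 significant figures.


v_i = sqrt(1.3410^2 + 2*9.81*1.8030) = 6.09698 m/s
F = 461.7240 * 6.09698 / 1000
F = 2.815 kN


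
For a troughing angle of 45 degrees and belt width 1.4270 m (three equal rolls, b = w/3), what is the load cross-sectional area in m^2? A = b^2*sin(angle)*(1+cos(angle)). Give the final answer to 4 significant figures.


b = 1.4270/3 = 0.475667 m
A = 0.475667^2 * sin(45 deg) * (1 + cos(45 deg))
A = 0.2731 m^2


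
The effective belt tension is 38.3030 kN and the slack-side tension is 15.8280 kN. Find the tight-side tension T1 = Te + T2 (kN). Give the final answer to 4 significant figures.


T1 = Te + T2 = 38.3030 + 15.8280
T1 = 54.13 kN


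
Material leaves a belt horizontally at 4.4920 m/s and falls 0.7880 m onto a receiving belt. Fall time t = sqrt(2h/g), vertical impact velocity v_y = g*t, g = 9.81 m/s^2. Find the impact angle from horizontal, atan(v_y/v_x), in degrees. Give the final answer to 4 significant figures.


t = sqrt(2*0.7880/9.81) = 0.400815 s
v_y = 9.81 * 0.400815 = 3.932 m/s
angle = atan(3.932 / 4.4920) = 41.20 deg


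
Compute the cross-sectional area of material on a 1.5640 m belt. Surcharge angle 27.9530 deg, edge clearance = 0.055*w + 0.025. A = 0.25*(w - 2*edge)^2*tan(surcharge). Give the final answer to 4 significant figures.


edge = 0.055*1.5640 + 0.025 = 0.11102 m
ew = 1.5640 - 2*0.11102 = 1.34196 m
A = 0.25 * 1.34196^2 * tan(27.9530 deg)
A = 0.2389 m^2


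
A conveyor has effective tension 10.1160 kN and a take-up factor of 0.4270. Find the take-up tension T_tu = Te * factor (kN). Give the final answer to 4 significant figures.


T_tu = 10.1160 * 0.4270
T_tu = 4.320 kN


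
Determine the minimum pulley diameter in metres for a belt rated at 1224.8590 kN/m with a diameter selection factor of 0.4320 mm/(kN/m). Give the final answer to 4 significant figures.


D = 1224.8590 * 0.4320 / 1000
D = 0.5291 m


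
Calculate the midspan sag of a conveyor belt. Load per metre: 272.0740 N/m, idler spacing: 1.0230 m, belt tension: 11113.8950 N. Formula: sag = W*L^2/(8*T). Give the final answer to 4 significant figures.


sag = 272.0740 * 1.0230^2 / (8 * 11113.8950)
sag = 0.003202 m


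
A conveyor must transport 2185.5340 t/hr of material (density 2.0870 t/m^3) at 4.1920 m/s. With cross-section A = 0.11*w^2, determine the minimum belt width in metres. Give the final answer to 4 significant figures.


A_req = 2185.5340 / (4.1920 * 2.0870 * 3600) = 0.0693923 m^2
w = sqrt(0.0693923 / 0.11)
w = 0.7943 m


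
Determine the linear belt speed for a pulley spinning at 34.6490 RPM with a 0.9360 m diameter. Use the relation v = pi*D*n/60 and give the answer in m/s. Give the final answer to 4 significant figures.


v = pi * 0.9360 * 34.6490 / 60
v = 1.698 m/s


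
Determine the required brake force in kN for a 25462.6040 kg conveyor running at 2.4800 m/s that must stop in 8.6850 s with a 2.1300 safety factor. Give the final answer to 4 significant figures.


F = 25462.6040 * 2.4800 / 8.6850 * 2.1300 / 1000
F = 15.49 kN


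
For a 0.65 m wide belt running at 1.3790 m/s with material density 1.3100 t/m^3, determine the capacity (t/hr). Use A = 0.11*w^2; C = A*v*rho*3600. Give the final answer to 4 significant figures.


A = 0.11 * 0.65^2 = 0.046475 m^2
C = 0.046475 * 1.3790 * 1.3100 * 3600
C = 302.2 t/hr


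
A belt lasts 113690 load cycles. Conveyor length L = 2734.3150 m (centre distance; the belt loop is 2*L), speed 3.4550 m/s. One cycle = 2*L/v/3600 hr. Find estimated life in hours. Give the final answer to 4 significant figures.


cycle_time = 2 * 2734.3150 / 3.4550 / 3600 = 0.439671 hr
life = 113690 * 0.439671 = 49990 hours


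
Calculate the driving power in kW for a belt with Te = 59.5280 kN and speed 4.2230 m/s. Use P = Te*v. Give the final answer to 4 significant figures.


P = Te * v = 59.5280 * 4.2230
P = 251.4 kW


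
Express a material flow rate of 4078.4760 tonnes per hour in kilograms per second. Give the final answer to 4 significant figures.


m_dot = 4078.4760 * 1000 / 3600
m_dot = 1133 kg/s


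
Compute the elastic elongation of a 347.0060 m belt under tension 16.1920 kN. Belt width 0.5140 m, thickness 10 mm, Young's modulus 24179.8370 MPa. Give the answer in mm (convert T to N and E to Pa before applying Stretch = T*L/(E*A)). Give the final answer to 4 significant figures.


A = 0.5140 * 0.01 = 0.00514 m^2
Stretch = 16.1920*1000 * 347.0060 / (24179.8370e6 * 0.00514) * 1000
Stretch = 45.21 mm


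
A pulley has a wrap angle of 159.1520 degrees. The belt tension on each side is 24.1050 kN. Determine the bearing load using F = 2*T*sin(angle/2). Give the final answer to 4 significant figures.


F = 2 * 24.1050 * sin(159.1520/2 deg)
F = 47.41 kN


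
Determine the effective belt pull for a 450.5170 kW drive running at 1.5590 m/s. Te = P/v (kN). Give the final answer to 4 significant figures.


Te = P / v = 450.5170 / 1.5590
Te = 289.0 kN


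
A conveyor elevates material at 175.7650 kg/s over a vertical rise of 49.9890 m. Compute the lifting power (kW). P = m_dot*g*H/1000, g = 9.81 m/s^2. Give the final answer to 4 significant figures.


P = 175.7650 * 9.81 * 49.9890 / 1000
P = 86.19 kW


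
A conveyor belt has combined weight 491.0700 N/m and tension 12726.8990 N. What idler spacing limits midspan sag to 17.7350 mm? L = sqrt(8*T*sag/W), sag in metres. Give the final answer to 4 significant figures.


sag = 17.7350/1000 = 0.017735 m
L = sqrt(8 * 12726.8990 * 0.017735 / 491.0700)
L = 1.918 m


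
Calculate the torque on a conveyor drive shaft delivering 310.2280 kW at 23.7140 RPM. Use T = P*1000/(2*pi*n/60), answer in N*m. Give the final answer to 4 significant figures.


omega = 2*pi*23.7140/60 = 2.48332 rad/s
T = 310.2280*1000 / 2.48332
T = 124900 N*m


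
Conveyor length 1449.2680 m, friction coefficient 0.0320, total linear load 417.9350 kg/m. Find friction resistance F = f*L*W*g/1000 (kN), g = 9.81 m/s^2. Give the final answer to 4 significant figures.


F = 0.0320 * 1449.2680 * 417.9350 * 9.81 / 1000
F = 190.1 kN


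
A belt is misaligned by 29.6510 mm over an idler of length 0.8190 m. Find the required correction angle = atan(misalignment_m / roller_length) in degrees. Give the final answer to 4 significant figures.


misalign_m = 29.6510 / 1000 = 0.029651 m
angle = atan(0.029651 / 0.8190)
angle = 2.073 deg


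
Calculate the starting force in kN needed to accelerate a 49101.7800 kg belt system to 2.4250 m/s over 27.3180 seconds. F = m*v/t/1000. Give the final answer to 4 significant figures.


F = 49101.7800 * 2.4250 / 27.3180 / 1000
F = 4.359 kN


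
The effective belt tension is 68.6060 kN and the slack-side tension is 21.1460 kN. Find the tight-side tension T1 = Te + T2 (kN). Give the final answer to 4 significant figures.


T1 = Te + T2 = 68.6060 + 21.1460
T1 = 89.75 kN


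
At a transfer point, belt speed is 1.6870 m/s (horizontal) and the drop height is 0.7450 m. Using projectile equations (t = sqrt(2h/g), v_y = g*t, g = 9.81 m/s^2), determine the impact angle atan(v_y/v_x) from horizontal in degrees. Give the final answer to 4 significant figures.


t = sqrt(2*0.7450/9.81) = 0.389725 s
v_y = 9.81 * 0.389725 = 3.8232 m/s
angle = atan(3.8232 / 1.6870) = 66.19 deg


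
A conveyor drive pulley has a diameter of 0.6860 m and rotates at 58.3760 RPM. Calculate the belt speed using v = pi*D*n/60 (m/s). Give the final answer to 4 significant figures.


v = pi * 0.6860 * 58.3760 / 60
v = 2.097 m/s


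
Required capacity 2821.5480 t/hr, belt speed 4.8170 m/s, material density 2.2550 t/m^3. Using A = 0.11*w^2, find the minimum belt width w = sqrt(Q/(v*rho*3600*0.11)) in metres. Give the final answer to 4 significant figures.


A_req = 2821.5480 / (4.8170 * 2.2550 * 3600) = 0.0721542 m^2
w = sqrt(0.0721542 / 0.11)
w = 0.8099 m


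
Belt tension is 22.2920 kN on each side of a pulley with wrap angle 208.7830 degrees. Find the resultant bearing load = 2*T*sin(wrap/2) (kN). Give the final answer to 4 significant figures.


F = 2 * 22.2920 * sin(208.7830/2 deg)
F = 43.18 kN


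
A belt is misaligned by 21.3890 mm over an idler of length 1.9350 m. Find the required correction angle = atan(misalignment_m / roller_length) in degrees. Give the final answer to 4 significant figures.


misalign_m = 21.3890 / 1000 = 0.021389 m
angle = atan(0.021389 / 1.9350)
angle = 0.6333 deg


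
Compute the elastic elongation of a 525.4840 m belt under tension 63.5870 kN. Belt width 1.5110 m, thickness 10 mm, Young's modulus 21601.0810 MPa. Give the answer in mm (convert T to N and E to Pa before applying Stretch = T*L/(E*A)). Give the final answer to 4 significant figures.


A = 1.5110 * 0.01 = 0.01511 m^2
Stretch = 63.5870*1000 * 525.4840 / (21601.0810e6 * 0.01511) * 1000
Stretch = 102.4 mm


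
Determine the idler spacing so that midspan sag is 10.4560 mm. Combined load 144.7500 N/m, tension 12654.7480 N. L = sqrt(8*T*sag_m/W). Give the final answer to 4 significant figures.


sag = 10.4560/1000 = 0.010456 m
L = sqrt(8 * 12654.7480 * 0.010456 / 144.7500)
L = 2.704 m


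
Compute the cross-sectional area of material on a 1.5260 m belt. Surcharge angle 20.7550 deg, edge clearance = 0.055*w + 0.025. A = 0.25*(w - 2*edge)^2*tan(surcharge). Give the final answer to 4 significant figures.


edge = 0.055*1.5260 + 0.025 = 0.10893 m
ew = 1.5260 - 2*0.10893 = 1.30814 m
A = 0.25 * 1.30814^2 * tan(20.7550 deg)
A = 0.1621 m^2


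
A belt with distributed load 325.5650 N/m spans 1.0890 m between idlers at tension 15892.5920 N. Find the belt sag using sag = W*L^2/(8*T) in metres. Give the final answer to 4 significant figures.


sag = 325.5650 * 1.0890^2 / (8 * 15892.5920)
sag = 0.003037 m


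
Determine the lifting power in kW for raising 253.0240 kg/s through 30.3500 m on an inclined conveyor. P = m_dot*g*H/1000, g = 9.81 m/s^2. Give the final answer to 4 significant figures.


P = 253.0240 * 9.81 * 30.3500 / 1000
P = 75.33 kW


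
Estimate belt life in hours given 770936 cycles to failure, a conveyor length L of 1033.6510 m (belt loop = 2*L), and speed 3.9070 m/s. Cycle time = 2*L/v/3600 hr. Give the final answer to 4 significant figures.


cycle_time = 2 * 1033.6510 / 3.9070 / 3600 = 0.14698 hr
life = 770936 * 0.14698 = 113300 hours


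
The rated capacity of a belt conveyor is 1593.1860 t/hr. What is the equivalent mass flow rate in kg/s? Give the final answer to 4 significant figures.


m_dot = 1593.1860 * 1000 / 3600
m_dot = 442.6 kg/s


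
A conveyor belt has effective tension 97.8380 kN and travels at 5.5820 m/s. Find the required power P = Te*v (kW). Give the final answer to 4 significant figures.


P = Te * v = 97.8380 * 5.5820
P = 546.1 kW


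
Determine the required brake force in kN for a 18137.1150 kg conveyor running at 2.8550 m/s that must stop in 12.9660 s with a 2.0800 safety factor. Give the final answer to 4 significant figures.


F = 18137.1150 * 2.8550 / 12.9660 * 2.0800 / 1000
F = 8.307 kN


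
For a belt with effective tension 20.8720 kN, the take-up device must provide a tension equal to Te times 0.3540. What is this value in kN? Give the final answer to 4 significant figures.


T_tu = 20.8720 * 0.3540
T_tu = 7.389 kN


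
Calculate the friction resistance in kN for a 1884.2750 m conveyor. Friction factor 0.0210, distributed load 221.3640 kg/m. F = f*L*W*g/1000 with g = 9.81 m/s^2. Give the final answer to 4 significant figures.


F = 0.0210 * 1884.2750 * 221.3640 * 9.81 / 1000
F = 85.93 kN


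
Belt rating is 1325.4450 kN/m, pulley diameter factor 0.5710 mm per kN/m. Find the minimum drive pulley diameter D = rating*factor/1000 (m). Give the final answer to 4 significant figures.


D = 1325.4450 * 0.5710 / 1000
D = 0.7568 m


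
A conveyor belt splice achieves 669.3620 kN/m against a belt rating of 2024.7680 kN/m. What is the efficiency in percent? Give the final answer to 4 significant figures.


Eff = 669.3620 / 2024.7680 * 100
Eff = 33.06 %


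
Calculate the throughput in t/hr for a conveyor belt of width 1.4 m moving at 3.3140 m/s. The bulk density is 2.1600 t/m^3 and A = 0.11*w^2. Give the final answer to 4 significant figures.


A = 0.11 * 1.4^2 = 0.2156 m^2
C = 0.2156 * 3.3140 * 2.1600 * 3600
C = 5556 t/hr
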